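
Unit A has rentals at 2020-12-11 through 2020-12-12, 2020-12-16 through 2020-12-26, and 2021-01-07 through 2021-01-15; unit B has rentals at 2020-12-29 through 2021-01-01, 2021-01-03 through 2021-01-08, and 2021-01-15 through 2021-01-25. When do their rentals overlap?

2021-01-07 through 2021-01-08, 2021-01-15 through 2021-01-15

2020-12-11 through 2020-12-12 meets no B interval.
2020-12-16 through 2020-12-26 meets no B interval.
2021-01-07 through 2021-01-15 ∩ B → 2021-01-07 through 2021-01-08, 2021-01-15 through 2021-01-15.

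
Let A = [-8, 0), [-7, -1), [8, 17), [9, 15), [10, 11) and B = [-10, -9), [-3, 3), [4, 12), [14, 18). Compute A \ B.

[-8, -3) ∪ [12, 14)

A, merged: [-8, 0), [8, 17).
[-8, 0) minus B → [-8, -3).
[8, 17) minus B → [12, 14).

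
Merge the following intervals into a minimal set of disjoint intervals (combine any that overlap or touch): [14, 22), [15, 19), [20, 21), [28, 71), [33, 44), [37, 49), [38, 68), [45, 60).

[14, 22) ∪ [28, 71)

[15, 19) overlaps/touches [14, 22) → extend to [14, 22).
[20, 21) overlaps/touches [14, 22) → extend to [14, 22).
[28, 71) is disjoint → start new block.
[33, 44) overlaps/touches [28, 71) → extend to [28, 71).
[37, 49) overlaps/touches [28, 71) → extend to [28, 71).
[38, 68) overlaps/touches [28, 71) → extend to [28, 71).
[45, 60) overlaps/touches [28, 71) → extend to [28, 71).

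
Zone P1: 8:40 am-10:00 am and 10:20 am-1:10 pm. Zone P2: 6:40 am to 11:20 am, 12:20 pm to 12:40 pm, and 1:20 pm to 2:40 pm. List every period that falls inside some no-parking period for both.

8:40 am-10:00 am, 10:20 am-11:20 am, 12:20 pm-12:40 pm

8:40 am-10:00 am meets the second set on 8:40 am-10:00 am.
10:20 am-1:10 pm meets the second set on 10:20 am-11:20 am, 12:20 pm-12:40 pm.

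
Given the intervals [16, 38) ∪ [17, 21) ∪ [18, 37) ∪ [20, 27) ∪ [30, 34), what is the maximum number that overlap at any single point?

Sweep endpoints in order; track running count of active intervals.
Peak of 4 reached at 20.

4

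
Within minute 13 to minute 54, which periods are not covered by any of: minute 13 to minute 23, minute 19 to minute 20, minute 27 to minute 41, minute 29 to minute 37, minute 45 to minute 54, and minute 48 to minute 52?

minute 23 to minute 27, minute 41 to minute 45

After merging, the occupied span is minute 13 to minute 23, minute 27 to minute 41, minute 45 to minute 54.
Complement within minute 13 to minute 54: minute 23 to minute 27, minute 41 to minute 45.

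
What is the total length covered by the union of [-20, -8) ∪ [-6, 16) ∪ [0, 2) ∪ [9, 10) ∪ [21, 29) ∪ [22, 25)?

Merged: [-20, -8), [-6, 16), [21, 29).
Lengths: 12 + 22 + 8 = 42.

42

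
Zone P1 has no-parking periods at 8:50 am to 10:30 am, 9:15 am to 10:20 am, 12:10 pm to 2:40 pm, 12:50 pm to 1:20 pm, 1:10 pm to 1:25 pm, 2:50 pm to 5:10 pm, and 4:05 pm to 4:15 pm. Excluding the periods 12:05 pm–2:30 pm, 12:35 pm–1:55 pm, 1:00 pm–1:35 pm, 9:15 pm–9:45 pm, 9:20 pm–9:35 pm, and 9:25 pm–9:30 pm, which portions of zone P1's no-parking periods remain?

A, merged: 8:50 am–10:30 am, 12:10 pm–2:40 pm, 2:50 pm–5:10 pm.
B, merged: 12:05 pm–2:30 pm, 9:15 pm–9:45 pm.
8:50 am–10:30 am is untouched.
12:10 pm–2:40 pm with B removed leaves 2:30 pm–2:40 pm.
2:50 pm–5:10 pm is untouched.

8:50 am–10:30 am, 2:30 pm–2:40 pm, 2:50 pm–5:10 pm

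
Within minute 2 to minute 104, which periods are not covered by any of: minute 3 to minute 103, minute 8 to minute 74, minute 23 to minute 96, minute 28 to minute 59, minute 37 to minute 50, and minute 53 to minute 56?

After merging, the occupied span is minute 3 to minute 103.
Uncovered inside minute 2 to minute 104: minute 2 to minute 3, minute 103 to minute 104.

minute 2 to minute 3, minute 103 to minute 104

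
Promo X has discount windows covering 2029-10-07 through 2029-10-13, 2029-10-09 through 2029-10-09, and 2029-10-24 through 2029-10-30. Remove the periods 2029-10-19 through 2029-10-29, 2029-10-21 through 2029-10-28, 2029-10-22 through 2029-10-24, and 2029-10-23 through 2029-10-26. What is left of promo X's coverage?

A, merged: 2029-10-07 through 2029-10-13, 2029-10-24 through 2029-10-30.
B, merged: 2029-10-19 through 2029-10-29.
2029-10-07 through 2029-10-13: nothing removed.
2029-10-24 through 2029-10-30 \ B = 2029-10-30 through 2029-10-30.

2029-10-07 through 2029-10-13, 2029-10-30 through 2029-10-30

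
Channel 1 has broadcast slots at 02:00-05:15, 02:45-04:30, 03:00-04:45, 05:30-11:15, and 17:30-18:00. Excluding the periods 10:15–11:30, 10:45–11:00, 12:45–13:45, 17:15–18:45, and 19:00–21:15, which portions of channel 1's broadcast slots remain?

02:00–05:15, 05:30–10:15

A, merged: 02:00–05:15, 05:30–11:15, 17:30–18:00.
B, merged: 10:15–11:30, 12:45–13:45, 17:15–18:45, 19:00–21:15.
02:00–05:15: nothing removed.
05:30–11:15 \ B = 05:30–10:15.
17:30–18:00: entirely removed.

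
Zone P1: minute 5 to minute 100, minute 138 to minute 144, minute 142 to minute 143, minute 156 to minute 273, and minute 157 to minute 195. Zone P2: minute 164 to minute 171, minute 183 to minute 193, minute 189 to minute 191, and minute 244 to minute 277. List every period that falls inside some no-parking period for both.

minute 164 to minute 171, minute 183 to minute 193, minute 244 to minute 273

A, merged: minute 5 to minute 100, minute 138 to minute 144, minute 156 to minute 273.
B, merged: minute 164 to minute 171, minute 183 to minute 193, minute 244 to minute 277.
minute 5 to minute 100 falls entirely outside B.
minute 138 to minute 144 falls entirely outside B.
minute 156 to minute 273 overlaps B on minute 164 to minute 171, minute 183 to minute 193, minute 244 to minute 273.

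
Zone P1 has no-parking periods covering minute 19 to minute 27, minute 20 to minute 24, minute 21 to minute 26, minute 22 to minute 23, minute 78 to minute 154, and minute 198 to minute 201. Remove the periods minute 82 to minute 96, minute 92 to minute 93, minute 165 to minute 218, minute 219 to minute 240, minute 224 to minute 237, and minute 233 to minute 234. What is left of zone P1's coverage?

minute 19 to minute 27, minute 78 to minute 82, minute 96 to minute 154

Merge the first list: minute 19 to minute 27, minute 78 to minute 154, minute 198 to minute 201.
Merge the second list: minute 82 to minute 96, minute 165 to minute 218, minute 219 to minute 240.
minute 19 to minute 27: nothing removed.
minute 78 to minute 154 \ B = minute 78 to minute 82, minute 96 to minute 154.
minute 198 to minute 201: entirely removed.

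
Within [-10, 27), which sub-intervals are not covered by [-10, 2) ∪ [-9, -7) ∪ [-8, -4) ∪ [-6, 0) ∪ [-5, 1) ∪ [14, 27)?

[2, 14)

Covered (merged): [-10, 2), [14, 27).
Uncovered inside [-10, 27): [2, 14).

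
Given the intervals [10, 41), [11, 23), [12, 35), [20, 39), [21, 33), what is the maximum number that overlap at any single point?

5

Sweep endpoints in order; track running count of active intervals.
Peak of 5 reached at 21.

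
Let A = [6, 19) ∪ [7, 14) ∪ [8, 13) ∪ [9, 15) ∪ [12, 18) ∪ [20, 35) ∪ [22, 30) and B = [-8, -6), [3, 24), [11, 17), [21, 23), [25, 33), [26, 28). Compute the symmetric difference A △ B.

Merge the first list: [6, 19), [20, 35).
Merge the second list: [-8, -6), [3, 24), [25, 33).
Only in the first: [24, 25), [33, 35).
Only in the second: [-8, -6), [3, 6), [19, 20).
Together these are the periods covered by exactly one.

[-8, -6) ∪ [3, 6) ∪ [19, 20) ∪ [24, 25) ∪ [33, 35)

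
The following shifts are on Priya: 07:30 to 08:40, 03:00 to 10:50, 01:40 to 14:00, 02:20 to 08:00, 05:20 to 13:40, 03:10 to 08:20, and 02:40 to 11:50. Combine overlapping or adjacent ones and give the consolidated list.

01:40–14:00

Sort by start: 01:40–14:00, 02:20–08:00, 02:40–11:50, 03:00–10:50, 03:10–08:20, 05:20–13:40, 07:30–08:40.
02:20–08:00 overlaps/touches 01:40–14:00 → extend to 01:40–14:00.
02:40–11:50 overlaps/touches 01:40–14:00 → extend to 01:40–14:00.
03:00–10:50 overlaps/touches 01:40–14:00 → extend to 01:40–14:00.
03:10–08:20 overlaps/touches 01:40–14:00 → extend to 01:40–14:00.
05:20–13:40 overlaps/touches 01:40–14:00 → extend to 01:40–14:00.
07:30–08:40 overlaps/touches 01:40–14:00 → extend to 01:40–14:00.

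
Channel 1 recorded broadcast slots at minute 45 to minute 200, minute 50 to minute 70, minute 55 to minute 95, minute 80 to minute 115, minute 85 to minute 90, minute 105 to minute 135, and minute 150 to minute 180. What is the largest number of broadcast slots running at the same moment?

Sweep endpoints in order; track running count of active intervals.
Peak of 4 reached at minute 85.

4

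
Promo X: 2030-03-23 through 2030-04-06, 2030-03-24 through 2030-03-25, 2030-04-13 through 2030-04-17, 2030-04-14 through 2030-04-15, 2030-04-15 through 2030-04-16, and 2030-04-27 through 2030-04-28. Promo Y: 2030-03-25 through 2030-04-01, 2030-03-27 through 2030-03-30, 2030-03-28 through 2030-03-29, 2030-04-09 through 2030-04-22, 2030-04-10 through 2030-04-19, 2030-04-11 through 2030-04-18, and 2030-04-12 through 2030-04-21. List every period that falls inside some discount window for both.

2030-03-25 through 2030-04-01, 2030-04-13 through 2030-04-17

A, merged: 2030-03-23 through 2030-04-06, 2030-04-13 through 2030-04-17, 2030-04-27 through 2030-04-28.
B, merged: 2030-03-25 through 2030-04-01, 2030-04-09 through 2030-04-22.
2030-03-23 through 2030-04-06 overlaps B on 2030-03-25 through 2030-04-01.
2030-04-13 through 2030-04-17 overlaps B on 2030-04-13 through 2030-04-17.
2030-04-27 through 2030-04-28 falls entirely outside B.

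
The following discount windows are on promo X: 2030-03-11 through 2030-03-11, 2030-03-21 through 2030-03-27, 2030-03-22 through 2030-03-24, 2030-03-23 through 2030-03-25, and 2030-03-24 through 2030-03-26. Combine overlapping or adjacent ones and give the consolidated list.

2030-03-21 through 2030-03-27 is disjoint → start new block.
2030-03-22 through 2030-03-24 overlaps/touches 2030-03-21 through 2030-03-27 → extend to 2030-03-21 through 2030-03-27.
2030-03-23 through 2030-03-25 overlaps/touches 2030-03-21 through 2030-03-27 → extend to 2030-03-21 through 2030-03-27.
2030-03-24 through 2030-03-26 overlaps/touches 2030-03-21 through 2030-03-27 → extend to 2030-03-21 through 2030-03-27.

2030-03-11 through 2030-03-11, 2030-03-21 through 2030-03-27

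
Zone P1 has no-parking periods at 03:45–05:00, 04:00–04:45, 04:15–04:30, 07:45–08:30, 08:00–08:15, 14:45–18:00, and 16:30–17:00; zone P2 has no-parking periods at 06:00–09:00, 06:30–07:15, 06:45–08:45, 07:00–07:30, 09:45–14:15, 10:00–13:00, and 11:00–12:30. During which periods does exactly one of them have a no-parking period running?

Merge the first list: 03:45–05:00, 07:45–08:30, 14:45–18:00.
Merge the second list: 06:00–09:00, 09:45–14:15.
A \ B = 03:45–05:00, 14:45–18:00.
B \ A = 06:00–07:45, 08:30–09:00, 09:45–14:15.
Union of the two gives the symmetric difference.

03:45–05:00, 06:00–07:45, 08:30–09:00, 09:45–14:15, 14:45–18:00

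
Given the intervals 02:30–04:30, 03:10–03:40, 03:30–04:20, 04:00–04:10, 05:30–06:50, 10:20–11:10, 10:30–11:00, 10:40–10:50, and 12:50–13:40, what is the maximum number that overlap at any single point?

At 03:30, 3 of the intervals are simultaneously active.
No point has more.

3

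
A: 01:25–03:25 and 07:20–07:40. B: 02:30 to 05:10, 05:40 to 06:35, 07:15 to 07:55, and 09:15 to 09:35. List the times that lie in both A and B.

01:25–03:25 meets the second set on 02:30–03:25.
07:20–07:40 meets the second set on 07:20–07:40.

02:30–03:25, 07:20–07:40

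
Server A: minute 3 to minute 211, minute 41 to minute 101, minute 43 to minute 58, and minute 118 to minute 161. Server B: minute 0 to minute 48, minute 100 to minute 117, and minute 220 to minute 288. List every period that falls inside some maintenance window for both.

minute 3 to minute 48, minute 100 to minute 117

Merge the first list: minute 3 to minute 211.
minute 3 to minute 211 overlaps B on minute 3 to minute 48, minute 100 to minute 117.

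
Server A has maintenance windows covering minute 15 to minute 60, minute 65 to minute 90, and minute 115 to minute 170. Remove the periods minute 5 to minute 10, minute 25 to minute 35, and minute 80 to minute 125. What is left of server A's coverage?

minute 15 to minute 25, minute 35 to minute 60, minute 65 to minute 80, minute 125 to minute 170

minute 15 to minute 60 with B removed leaves minute 15 to minute 25, minute 35 to minute 60.
minute 65 to minute 90 with B removed leaves minute 65 to minute 80.
minute 115 to minute 170 with B removed leaves minute 125 to minute 170.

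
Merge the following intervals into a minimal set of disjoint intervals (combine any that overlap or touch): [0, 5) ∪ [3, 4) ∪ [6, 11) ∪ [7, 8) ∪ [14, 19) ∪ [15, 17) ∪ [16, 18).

[3, 4) overlaps/touches [0, 5) → extend to [0, 5).
[6, 11) is disjoint → start new block.
[7, 8) overlaps/touches [6, 11) → extend to [6, 11).
[14, 19) is disjoint → start new block.
[15, 17) overlaps/touches [14, 19) → extend to [14, 19).
[16, 18) overlaps/touches [14, 19) → extend to [14, 19).

[0, 5) ∪ [6, 11) ∪ [14, 19)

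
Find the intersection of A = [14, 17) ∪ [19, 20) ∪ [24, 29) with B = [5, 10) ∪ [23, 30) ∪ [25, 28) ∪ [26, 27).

[24, 29)

Second set merges to [5, 10), [23, 30).
[14, 17): no overlap with the second set.
[19, 20): no overlap with the second set.
[24, 29) meets the second set on [24, 29).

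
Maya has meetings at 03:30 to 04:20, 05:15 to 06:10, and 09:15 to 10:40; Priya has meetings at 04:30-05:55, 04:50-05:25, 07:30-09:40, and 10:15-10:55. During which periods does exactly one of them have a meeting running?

03:30–04:20, 04:30–05:15, 05:55–06:10, 07:30–09:15, 09:40–10:15, 10:40–10:55

Merge the second list: 04:30–05:55, 07:30–09:40, 10:15–10:55.
Only in the first: 03:30–04:20, 05:55–06:10, 09:40–10:15.
Only in the second: 04:30–05:15, 07:30–09:15, 10:40–10:55.
Together these are the periods covered by exactly one.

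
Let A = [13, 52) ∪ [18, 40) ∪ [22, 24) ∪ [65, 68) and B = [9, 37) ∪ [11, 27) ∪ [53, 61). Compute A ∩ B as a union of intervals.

A, merged: [13, 52), [65, 68).
B, merged: [9, 37), [53, 61).
[13, 52) meets the second set on [13, 37).
[65, 68): no overlap with the second set.

[13, 37)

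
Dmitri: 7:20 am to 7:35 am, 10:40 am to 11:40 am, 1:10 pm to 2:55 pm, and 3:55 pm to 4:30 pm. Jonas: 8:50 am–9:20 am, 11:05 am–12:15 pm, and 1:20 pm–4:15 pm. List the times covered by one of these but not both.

7:20 am–7:35 am, 8:50 am–9:20 am, 10:40 am–11:05 am, 11:40 am–12:15 pm, 1:10 pm–1:20 pm, 2:55 pm–3:55 pm, 4:15 pm–4:30 pm

A \ B = 7:20 am–7:35 am, 10:40 am–11:05 am, 1:10 pm–1:20 pm, 4:15 pm–4:30 pm.
B \ A = 8:50 am–9:20 am, 11:40 am–12:15 pm, 2:55 pm–3:55 pm.
Union of the two gives the symmetric difference.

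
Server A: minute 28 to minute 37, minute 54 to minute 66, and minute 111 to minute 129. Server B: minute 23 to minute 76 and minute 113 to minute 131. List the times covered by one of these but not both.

A \ B = minute 111 to minute 113.
B \ A = minute 23 to minute 28, minute 37 to minute 54, minute 66 to minute 76, minute 129 to minute 131.
Union of the two gives the symmetric difference.

minute 23 to minute 28, minute 37 to minute 54, minute 66 to minute 76, minute 111 to minute 113, minute 129 to minute 131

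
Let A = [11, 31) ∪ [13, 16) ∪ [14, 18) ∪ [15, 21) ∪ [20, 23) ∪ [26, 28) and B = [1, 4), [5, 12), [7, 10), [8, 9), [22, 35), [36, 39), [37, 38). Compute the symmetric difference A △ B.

First set merges to [11, 31).
Second set merges to [1, 4), [5, 12), [22, 35), [36, 39).
A \ B = [12, 22).
B \ A = [1, 4), [5, 11), [31, 35), [36, 39).
Union of the two gives the symmetric difference.

[1, 4) ∪ [5, 11) ∪ [12, 22) ∪ [31, 35) ∪ [36, 39)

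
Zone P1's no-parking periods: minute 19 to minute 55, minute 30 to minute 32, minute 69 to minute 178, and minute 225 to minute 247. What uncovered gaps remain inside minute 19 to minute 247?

The merged coverage is minute 19 to minute 55, minute 69 to minute 178, minute 225 to minute 247.
Complement within minute 19 to minute 247: minute 55 to minute 69, minute 178 to minute 225.

minute 55 to minute 69, minute 178 to minute 225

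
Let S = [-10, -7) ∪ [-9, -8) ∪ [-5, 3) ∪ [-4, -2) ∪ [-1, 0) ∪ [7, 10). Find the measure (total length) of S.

Merged: [-10, -7), [-5, 3), [7, 10).
Lengths: 3 + 8 + 3 = 14.

14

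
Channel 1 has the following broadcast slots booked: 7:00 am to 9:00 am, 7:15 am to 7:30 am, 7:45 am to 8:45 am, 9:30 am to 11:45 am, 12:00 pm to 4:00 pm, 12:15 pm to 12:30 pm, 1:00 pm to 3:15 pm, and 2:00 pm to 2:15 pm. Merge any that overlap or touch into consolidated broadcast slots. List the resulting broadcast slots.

7:00 am–9:00 am, 9:30 am–11:45 am, 12:00 pm–4:00 pm

7:15 am–7:30 am overlaps/touches 7:00 am–9:00 am → extend to 7:00 am–9:00 am.
7:45 am–8:45 am overlaps/touches 7:00 am–9:00 am → extend to 7:00 am–9:00 am.
9:30 am–11:45 am is disjoint → start new block.
12:00 pm–4:00 pm is disjoint → start new block.
12:15 pm–12:30 pm overlaps/touches 12:00 pm–4:00 pm → extend to 12:00 pm–4:00 pm.
1:00 pm–3:15 pm overlaps/touches 12:00 pm–4:00 pm → extend to 12:00 pm–4:00 pm.
2:00 pm–2:15 pm overlaps/touches 12:00 pm–4:00 pm → extend to 12:00 pm–4:00 pm.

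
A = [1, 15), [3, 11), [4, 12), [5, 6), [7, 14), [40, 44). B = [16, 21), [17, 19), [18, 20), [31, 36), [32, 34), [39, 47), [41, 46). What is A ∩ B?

[40, 44)

Merge the first list: [1, 15), [40, 44).
Merge the second list: [16, 21), [31, 36), [39, 47).
[1, 15) falls entirely outside B.
[40, 44) overlaps B on [40, 44).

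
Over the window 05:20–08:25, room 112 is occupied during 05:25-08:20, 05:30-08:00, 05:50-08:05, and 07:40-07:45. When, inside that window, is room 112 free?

05:20–05:25, 08:20–08:25

Covered (merged): 05:25–08:20.
Uncovered inside 05:20–08:25: 05:20–05:25, 08:20–08:25.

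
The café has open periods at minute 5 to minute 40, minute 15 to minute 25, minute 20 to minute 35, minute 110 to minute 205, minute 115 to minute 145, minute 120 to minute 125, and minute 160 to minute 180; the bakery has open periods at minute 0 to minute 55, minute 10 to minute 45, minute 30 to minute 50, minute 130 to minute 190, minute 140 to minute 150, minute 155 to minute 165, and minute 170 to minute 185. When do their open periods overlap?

First set merges to minute 5 to minute 40, minute 110 to minute 205.
Second set merges to minute 0 to minute 55, minute 130 to minute 190.
minute 5 to minute 40 overlaps B on minute 5 to minute 40.
minute 110 to minute 205 overlaps B on minute 130 to minute 190.

minute 5 to minute 40, minute 130 to minute 190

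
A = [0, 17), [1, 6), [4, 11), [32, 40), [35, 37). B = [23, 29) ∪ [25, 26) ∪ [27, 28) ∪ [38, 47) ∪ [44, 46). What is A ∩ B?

First set merges to [0, 17), [32, 40).
Second set merges to [23, 29), [38, 47).
[0, 17) falls entirely outside B.
[32, 40) overlaps B on [38, 40).

[38, 40)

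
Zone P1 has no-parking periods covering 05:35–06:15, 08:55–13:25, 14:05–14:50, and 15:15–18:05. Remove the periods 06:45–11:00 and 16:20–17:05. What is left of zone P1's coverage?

05:35-06:15: nothing removed.
08:55-13:25 \ B = 11:00-13:25.
14:05-14:50: nothing removed.
15:15-18:05 \ B = 15:15-16:20, 17:05-18:05.

05:35-06:15, 11:00-13:25, 14:05-14:50, 15:15-16:20, 17:05-18:05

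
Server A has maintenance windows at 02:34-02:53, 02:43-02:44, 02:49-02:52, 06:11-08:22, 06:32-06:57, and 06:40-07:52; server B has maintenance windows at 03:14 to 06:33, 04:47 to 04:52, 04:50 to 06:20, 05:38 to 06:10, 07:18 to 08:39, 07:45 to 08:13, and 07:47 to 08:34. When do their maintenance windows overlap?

A, merged: 02:34-02:53, 06:11-08:22.
B, merged: 03:14-06:33, 07:18-08:39.
02:34-02:53: no overlap with the second set.
06:11-08:22 meets the second set on 06:11-06:33, 07:18-08:22.

06:11-06:33, 07:18-08:22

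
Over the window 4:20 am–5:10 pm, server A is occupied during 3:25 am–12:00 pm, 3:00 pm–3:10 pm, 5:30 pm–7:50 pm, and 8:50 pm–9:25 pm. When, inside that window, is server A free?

12:00 pm–3:00 pm, 3:10 pm–5:10 pm

The merged coverage is 3:25 am–12:00 pm, 3:00 pm–3:10 pm, 5:30 pm–7:50 pm, 8:50 pm–9:25 pm.
Gaps within 4:20 am–5:10 pm: 12:00 pm–3:00 pm, 3:10 pm–5:10 pm.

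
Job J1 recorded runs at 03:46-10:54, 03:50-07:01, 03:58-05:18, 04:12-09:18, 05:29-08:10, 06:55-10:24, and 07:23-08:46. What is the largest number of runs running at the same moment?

Sweep endpoints in order; track running count of active intervals.
Peak of 5 reached at 06:55.

5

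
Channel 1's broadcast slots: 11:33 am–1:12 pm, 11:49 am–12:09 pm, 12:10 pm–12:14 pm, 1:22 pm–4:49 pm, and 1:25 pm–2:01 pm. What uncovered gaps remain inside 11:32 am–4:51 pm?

11:32 am-11:33 am, 1:12 pm-1:22 pm, 4:49 pm-4:51 pm

After merging, the occupied span is 11:33 am-1:12 pm, 1:22 pm-4:49 pm.
Complement within 11:32 am-4:51 pm: 11:32 am-11:33 am, 1:12 pm-1:22 pm, 4:49 pm-4:51 pm.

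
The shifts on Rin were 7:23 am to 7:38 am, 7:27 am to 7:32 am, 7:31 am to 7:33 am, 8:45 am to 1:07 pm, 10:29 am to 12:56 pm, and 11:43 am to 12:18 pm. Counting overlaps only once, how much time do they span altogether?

Merged: 7:23 am–7:38 am, 8:45 am–1:07 pm.
Lengths: 15 min + 4 h 22 min = 4 h 37 min.

4 h 37 min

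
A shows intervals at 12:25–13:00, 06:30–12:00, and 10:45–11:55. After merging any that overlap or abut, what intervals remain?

06:30-12:00, 12:25-13:00

Sort by start: 06:30-12:00, 10:45-11:55, 12:25-13:00.
10:45-11:55 overlaps/touches 06:30-12:00 → extend to 06:30-12:00.
12:25-13:00 is disjoint → start new block.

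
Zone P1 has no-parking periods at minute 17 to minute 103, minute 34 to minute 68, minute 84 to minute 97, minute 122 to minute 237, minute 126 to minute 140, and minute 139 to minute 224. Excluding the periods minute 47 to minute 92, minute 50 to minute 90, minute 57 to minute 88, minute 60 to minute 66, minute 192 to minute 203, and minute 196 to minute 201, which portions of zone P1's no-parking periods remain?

minute 17 to minute 47, minute 92 to minute 103, minute 122 to minute 192, minute 203 to minute 237

First set merges to minute 17 to minute 103, minute 122 to minute 237.
Second set merges to minute 47 to minute 92, minute 192 to minute 203.
minute 17 to minute 103 \ B = minute 17 to minute 47, minute 92 to minute 103.
minute 122 to minute 237 \ B = minute 122 to minute 192, minute 203 to minute 237.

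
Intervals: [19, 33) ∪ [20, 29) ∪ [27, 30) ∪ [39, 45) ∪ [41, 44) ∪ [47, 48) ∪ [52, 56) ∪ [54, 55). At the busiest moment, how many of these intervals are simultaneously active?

Walk the sorted start/end points keeping a running depth.
The depth first hits 3 at 27.

3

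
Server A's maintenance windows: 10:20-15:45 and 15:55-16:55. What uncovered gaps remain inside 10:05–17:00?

Covered (merged): 10:20-15:45, 15:55-16:55.
Complement within 10:05-17:00: 10:05-10:20, 15:45-15:55, 16:55-17:00.

10:05-10:20, 15:45-15:55, 16:55-17:00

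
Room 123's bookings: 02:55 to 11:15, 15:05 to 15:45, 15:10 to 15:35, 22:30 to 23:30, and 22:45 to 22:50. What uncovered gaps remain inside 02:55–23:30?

The merged coverage is 02:55–11:15, 15:05–15:45, 22:30–23:30.
Complement within 02:55–23:30: 11:15–15:05, 15:45–22:30.

11:15–15:05, 15:45–22:30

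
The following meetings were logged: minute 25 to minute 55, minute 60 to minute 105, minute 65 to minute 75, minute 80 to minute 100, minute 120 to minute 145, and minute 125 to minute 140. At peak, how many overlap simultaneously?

2

Sweep endpoints in order; track running count of active intervals.
Peak of 2 reached at minute 65.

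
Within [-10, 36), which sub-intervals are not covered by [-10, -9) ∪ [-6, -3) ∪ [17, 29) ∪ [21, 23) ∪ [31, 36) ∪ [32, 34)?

[-9, -6) ∪ [-3, 17) ∪ [29, 31)

The merged coverage is [-10, -9), [-6, -3), [17, 29), [31, 36).
Gaps within [-10, 36): [-9, -6), [-3, 17), [29, 31).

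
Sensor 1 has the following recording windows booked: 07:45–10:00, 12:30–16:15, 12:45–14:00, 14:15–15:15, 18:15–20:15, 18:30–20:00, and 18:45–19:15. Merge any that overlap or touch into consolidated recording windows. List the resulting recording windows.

07:45–10:00, 12:30–16:15, 18:15–20:15

12:30–16:15 is disjoint → start new block.
12:45–14:00 overlaps/touches 12:30–16:15 → extend to 12:30–16:15.
14:15–15:15 overlaps/touches 12:30–16:15 → extend to 12:30–16:15.
18:15–20:15 is disjoint → start new block.
18:30–20:00 overlaps/touches 18:15–20:15 → extend to 18:15–20:15.
18:45–19:15 overlaps/touches 18:15–20:15 → extend to 18:15–20:15.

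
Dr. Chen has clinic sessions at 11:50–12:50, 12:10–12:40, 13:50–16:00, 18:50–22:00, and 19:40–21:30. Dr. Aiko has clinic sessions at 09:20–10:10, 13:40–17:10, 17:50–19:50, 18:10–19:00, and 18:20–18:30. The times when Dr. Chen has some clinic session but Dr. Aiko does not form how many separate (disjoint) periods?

Merge the first list: 11:50–12:50, 13:50–16:00, 18:50–22:00.
Merge the second list: 09:20–10:10, 13:40–17:10, 17:50–19:50.
A \ B = 11:50–12:50, 19:50–22:00.
That is 2 disjoint pieces.

2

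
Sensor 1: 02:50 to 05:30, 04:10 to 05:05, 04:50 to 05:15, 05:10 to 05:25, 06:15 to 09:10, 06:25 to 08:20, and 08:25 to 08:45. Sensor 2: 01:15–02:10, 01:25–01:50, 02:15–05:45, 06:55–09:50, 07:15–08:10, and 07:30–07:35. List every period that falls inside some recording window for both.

First set merges to 02:50–05:30, 06:15–09:10.
Second set merges to 01:15–02:10, 02:15–05:45, 06:55–09:50.
02:50–05:30 meets the second set on 02:50–05:30.
06:15–09:10 meets the second set on 06:55–09:10.

02:50–05:30, 06:55–09:10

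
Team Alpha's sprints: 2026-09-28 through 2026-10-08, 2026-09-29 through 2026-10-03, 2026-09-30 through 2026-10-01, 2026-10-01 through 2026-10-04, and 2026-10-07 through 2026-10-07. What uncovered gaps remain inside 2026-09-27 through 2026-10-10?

2026-09-27 through 2026-09-27, 2026-10-09 through 2026-10-10

After merging, the occupied span is 2026-09-28 through 2026-10-08.
Gaps within 2026-09-27 through 2026-10-10: 2026-09-27 through 2026-09-27, 2026-10-09 through 2026-10-10.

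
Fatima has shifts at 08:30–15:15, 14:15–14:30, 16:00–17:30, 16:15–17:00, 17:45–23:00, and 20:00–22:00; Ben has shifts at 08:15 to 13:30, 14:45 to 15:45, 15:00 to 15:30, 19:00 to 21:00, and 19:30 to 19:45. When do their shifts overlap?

Merge the first list: 08:30-15:15, 16:00-17:30, 17:45-23:00.
Merge the second list: 08:15-13:30, 14:45-15:45, 19:00-21:00.
08:30-15:15 overlaps B on 08:30-13:30, 14:45-15:15.
16:00-17:30 falls entirely outside B.
17:45-23:00 overlaps B on 19:00-21:00.

08:30-13:30, 14:45-15:15, 19:00-21:00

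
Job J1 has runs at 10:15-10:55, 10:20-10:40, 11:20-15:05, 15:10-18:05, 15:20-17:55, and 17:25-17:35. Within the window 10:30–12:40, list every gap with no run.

10:55-11:20

After merging, the occupied span is 10:15-10:55, 11:20-15:05, 15:10-18:05.
Uncovered inside 10:30-12:40: 10:55-11:20.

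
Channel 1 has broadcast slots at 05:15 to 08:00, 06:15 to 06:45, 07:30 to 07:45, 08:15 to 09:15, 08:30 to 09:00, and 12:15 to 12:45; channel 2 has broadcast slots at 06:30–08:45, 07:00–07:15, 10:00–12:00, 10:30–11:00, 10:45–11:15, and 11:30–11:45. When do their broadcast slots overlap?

A, merged: 05:15–08:00, 08:15–09:15, 12:15–12:45.
B, merged: 06:30–08:45, 10:00–12:00.
05:15–08:00 meets the second set on 06:30–08:00.
08:15–09:15 meets the second set on 08:15–08:45.
12:15–12:45: no overlap with the second set.

06:30–08:00, 08:15–08:45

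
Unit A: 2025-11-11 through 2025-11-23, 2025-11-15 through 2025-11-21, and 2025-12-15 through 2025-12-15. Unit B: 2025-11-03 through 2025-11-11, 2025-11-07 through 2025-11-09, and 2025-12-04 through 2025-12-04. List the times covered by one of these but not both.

First set merges to 2025-11-11 through 2025-11-23, 2025-12-15 through 2025-12-15.
Second set merges to 2025-11-03 through 2025-11-11, 2025-12-04 through 2025-12-04.
A \ B = 2025-11-12 through 2025-11-23, 2025-12-15 through 2025-12-15.
B \ A = 2025-11-03 through 2025-11-10, 2025-12-04 through 2025-12-04.
Union of the two gives the symmetric difference.

2025-11-03 through 2025-11-10, 2025-11-12 through 2025-11-23, 2025-12-04 through 2025-12-04, 2025-12-15 through 2025-12-15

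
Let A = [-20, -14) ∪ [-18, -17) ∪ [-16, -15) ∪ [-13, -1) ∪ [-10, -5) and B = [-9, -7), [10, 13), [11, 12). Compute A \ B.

First set merges to [-20, -14), [-13, -1).
Second set merges to [-9, -7), [10, 13).
[-20, -14): nothing removed.
[-13, -1) \ B = [-13, -9), [-7, -1).

[-20, -14) ∪ [-13, -9) ∪ [-7, -1)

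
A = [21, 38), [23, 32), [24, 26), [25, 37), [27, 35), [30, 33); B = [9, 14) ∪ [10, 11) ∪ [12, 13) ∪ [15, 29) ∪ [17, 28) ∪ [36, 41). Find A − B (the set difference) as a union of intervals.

Merge the first list: [21, 38).
Merge the second list: [9, 14), [15, 29), [36, 41).
[21, 38) minus B → [29, 36).

[29, 36)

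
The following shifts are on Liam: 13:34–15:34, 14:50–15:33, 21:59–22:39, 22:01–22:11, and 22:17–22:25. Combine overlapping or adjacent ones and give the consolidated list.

14:50–15:33 overlaps/touches 13:34–15:34 → extend to 13:34–15:34.
21:59–22:39 is disjoint → start new block.
22:01–22:11 overlaps/touches 21:59–22:39 → extend to 21:59–22:39.
22:17–22:25 overlaps/touches 21:59–22:39 → extend to 21:59–22:39.

13:34–15:34, 21:59–22:39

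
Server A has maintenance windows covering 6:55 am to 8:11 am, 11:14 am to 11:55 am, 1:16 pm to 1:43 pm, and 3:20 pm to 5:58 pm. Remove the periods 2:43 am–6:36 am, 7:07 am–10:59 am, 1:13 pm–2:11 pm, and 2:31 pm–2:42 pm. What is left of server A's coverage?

6:55 am-8:11 am \ B = 6:55 am-7:07 am.
11:14 am-11:55 am: nothing removed.
1:16 pm-1:43 pm: entirely removed.
3:20 pm-5:58 pm: nothing removed.

6:55 am-7:07 am, 11:14 am-11:55 am, 3:20 pm-5:58 pm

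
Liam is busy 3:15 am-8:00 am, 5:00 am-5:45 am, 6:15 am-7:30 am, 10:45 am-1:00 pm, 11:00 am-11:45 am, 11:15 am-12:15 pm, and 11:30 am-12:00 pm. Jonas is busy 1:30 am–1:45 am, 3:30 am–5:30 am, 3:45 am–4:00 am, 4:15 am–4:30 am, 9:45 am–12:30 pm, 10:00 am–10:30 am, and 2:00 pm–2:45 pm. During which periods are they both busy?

First set merges to 3:15 am–8:00 am, 10:45 am–1:00 pm.
Second set merges to 1:30 am–1:45 am, 3:30 am–5:30 am, 9:45 am–12:30 pm, 2:00 pm–2:45 pm.
3:15 am–8:00 am meets the second set on 3:30 am–5:30 am.
10:45 am–1:00 pm meets the second set on 10:45 am–12:30 pm.

3:30 am–5:30 am, 10:45 am–12:30 pm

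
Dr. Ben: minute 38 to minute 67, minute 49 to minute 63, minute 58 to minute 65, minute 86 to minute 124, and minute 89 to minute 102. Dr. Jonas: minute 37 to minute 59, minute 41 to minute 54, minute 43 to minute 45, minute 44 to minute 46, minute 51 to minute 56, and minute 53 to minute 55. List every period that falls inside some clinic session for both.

A, merged: minute 38 to minute 67, minute 86 to minute 124.
B, merged: minute 37 to minute 59.
minute 38 to minute 67 meets the second set on minute 38 to minute 59.
minute 86 to minute 124: no overlap with the second set.

minute 38 to minute 59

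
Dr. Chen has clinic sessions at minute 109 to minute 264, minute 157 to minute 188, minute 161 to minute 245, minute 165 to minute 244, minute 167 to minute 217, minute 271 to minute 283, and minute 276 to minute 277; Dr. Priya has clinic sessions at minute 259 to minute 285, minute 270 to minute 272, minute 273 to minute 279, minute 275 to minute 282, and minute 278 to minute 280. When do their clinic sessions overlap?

minute 259 to minute 264, minute 271 to minute 283

A, merged: minute 109 to minute 264, minute 271 to minute 283.
B, merged: minute 259 to minute 285.
minute 109 to minute 264 overlaps B on minute 259 to minute 264.
minute 271 to minute 283 overlaps B on minute 271 to minute 283.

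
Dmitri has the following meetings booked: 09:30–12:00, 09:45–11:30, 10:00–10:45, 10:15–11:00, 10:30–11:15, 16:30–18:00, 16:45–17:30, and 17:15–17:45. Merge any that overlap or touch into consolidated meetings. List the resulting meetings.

09:45-11:30 overlaps/touches 09:30-12:00 → extend to 09:30-12:00.
10:00-10:45 overlaps/touches 09:30-12:00 → extend to 09:30-12:00.
10:15-11:00 overlaps/touches 09:30-12:00 → extend to 09:30-12:00.
10:30-11:15 overlaps/touches 09:30-12:00 → extend to 09:30-12:00.
16:30-18:00 is disjoint → start new block.
16:45-17:30 overlaps/touches 16:30-18:00 → extend to 16:30-18:00.
17:15-17:45 overlaps/touches 16:30-18:00 → extend to 16:30-18:00.

09:30-12:00, 16:30-18:00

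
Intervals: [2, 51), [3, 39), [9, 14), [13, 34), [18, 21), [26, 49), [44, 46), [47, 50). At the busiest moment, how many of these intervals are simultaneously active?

Sweep endpoints in order; track running count of active intervals.
Peak of 4 reached at 13.

4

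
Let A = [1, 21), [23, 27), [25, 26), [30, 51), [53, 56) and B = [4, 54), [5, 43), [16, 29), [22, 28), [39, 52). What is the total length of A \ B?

First set merges to [1, 21), [23, 27), [30, 51), [53, 56).
Second set merges to [4, 54).
A \ B = [1, 4), [54, 56).
Total: 3 + 2 = 5.

5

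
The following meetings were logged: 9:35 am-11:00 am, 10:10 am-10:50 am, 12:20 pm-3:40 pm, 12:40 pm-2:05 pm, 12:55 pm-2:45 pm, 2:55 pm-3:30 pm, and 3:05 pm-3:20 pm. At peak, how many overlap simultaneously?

3

Walk the sorted start/end points keeping a running depth.
The depth first hits 3 at 12:55 pm.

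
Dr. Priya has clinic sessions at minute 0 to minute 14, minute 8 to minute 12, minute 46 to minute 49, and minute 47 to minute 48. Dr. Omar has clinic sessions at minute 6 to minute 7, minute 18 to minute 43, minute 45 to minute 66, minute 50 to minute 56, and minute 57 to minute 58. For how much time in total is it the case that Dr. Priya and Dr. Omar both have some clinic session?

4 minutes

First set merges to minute 0 to minute 14, minute 46 to minute 49.
Second set merges to minute 6 to minute 7, minute 18 to minute 43, minute 45 to minute 66.
A ∩ B = minute 6 to minute 7, minute 46 to minute 49.
Total: 1 minute + 3 minutes = 4 minutes.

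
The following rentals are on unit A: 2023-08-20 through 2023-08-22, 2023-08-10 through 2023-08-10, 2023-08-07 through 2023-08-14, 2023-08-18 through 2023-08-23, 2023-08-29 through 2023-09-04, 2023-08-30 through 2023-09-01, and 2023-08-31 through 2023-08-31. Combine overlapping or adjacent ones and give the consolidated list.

Sort by start: 2023-08-07 through 2023-08-14, 2023-08-10 through 2023-08-10, 2023-08-18 through 2023-08-23, 2023-08-20 through 2023-08-22, 2023-08-29 through 2023-09-04, 2023-08-30 through 2023-09-01, 2023-08-31 through 2023-08-31.
2023-08-10 through 2023-08-10 overlaps/touches 2023-08-07 through 2023-08-14 → extend to 2023-08-07 through 2023-08-14.
2023-08-18 through 2023-08-23 is disjoint → start new block.
2023-08-20 through 2023-08-22 overlaps/touches 2023-08-18 through 2023-08-23 → extend to 2023-08-18 through 2023-08-23.
2023-08-29 through 2023-09-04 is disjoint → start new block.
2023-08-30 through 2023-09-01 overlaps/touches 2023-08-29 through 2023-09-04 → extend to 2023-08-29 through 2023-09-04.
2023-08-31 through 2023-08-31 overlaps/touches 2023-08-29 through 2023-09-04 → extend to 2023-08-29 through 2023-09-04.

2023-08-07 through 2023-08-14, 2023-08-18 through 2023-08-23, 2023-08-29 through 2023-09-04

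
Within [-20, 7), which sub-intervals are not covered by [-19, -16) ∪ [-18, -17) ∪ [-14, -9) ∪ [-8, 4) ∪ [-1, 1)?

[-20, -19) ∪ [-16, -14) ∪ [-9, -8) ∪ [4, 7)

After merging, the occupied span is [-19, -16), [-14, -9), [-8, 4).
Gaps within [-20, 7): [-20, -19), [-16, -14), [-9, -8), [4, 7).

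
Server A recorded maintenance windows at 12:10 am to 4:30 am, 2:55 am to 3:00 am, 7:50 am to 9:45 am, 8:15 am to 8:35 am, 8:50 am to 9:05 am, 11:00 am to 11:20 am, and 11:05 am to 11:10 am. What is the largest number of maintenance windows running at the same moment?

At 2:55 am, 2 of the intervals are simultaneously active.
No point has more.

2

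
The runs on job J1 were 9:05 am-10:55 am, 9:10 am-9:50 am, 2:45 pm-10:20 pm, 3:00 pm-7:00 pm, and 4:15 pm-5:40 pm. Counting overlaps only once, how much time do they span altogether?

Merged: 9:05 am-10:55 am, 2:45 pm-10:20 pm.
Lengths: 1 h 50 min + 7 h 35 min = 9 h 25 min.

9 h 25 min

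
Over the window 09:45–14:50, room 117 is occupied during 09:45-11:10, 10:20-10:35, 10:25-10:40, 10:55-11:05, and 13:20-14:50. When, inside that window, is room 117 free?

After merging, the occupied span is 09:45-11:10, 13:20-14:50.
Uncovered inside 09:45-14:50: 11:10-13:20.

11:10-13:20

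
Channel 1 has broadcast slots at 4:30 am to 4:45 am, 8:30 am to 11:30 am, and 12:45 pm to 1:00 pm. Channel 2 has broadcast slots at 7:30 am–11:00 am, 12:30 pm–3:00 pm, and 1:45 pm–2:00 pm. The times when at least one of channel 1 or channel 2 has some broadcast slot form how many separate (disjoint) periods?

3

Merge the second list: 7:30 am-11:00 am, 12:30 pm-3:00 pm.
A ∪ B = 4:30 am-4:45 am, 7:30 am-11:30 am, 12:30 pm-3:00 pm.
That is 3 disjoint pieces.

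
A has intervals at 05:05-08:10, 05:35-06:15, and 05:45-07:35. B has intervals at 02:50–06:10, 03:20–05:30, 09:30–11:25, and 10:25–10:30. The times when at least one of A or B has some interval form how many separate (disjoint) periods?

2

Merge the first list: 05:05–08:10.
Merge the second list: 02:50–06:10, 09:30–11:25.
A ∪ B = 02:50–08:10, 09:30–11:25.
That is 2 disjoint pieces.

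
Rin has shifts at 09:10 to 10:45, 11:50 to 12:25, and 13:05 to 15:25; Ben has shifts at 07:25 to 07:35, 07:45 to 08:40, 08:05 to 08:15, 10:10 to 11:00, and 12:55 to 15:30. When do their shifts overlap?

B, merged: 07:25–07:35, 07:45–08:40, 10:10–11:00, 12:55–15:30.
09:10–10:45 overlaps B on 10:10–10:45.
11:50–12:25 falls entirely outside B.
13:05–15:25 overlaps B on 13:05–15:25.

10:10–10:45, 13:05–15:25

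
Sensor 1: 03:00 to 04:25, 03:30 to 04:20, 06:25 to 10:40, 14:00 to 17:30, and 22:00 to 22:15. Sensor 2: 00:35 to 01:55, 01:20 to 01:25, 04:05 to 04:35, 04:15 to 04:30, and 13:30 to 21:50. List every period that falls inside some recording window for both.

04:05–04:25, 14:00–17:30

Merge the first list: 03:00–04:25, 06:25–10:40, 14:00–17:30, 22:00–22:15.
Merge the second list: 00:35–01:55, 04:05–04:35, 13:30–21:50.
03:00–04:25 ∩ B → 04:05–04:25.
06:25–10:40 meets no B interval.
14:00–17:30 ∩ B → 14:00–17:30.
22:00–22:15 meets no B interval.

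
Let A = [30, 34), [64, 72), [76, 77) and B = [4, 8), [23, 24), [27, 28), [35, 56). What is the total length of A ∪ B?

A ∪ B = [4, 8), [23, 24), [27, 28), [30, 34), [35, 56), [64, 72), [76, 77).
Total: 4 + 1 + 1 + 4 + 21 + 8 + 1 = 40.

40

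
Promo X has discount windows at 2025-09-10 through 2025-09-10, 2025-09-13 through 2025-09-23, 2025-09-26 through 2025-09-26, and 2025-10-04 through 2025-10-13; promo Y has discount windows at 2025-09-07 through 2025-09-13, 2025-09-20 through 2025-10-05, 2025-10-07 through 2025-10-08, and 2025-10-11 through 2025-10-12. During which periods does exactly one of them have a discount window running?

A \ B = 2025-09-14 through 2025-09-19, 2025-10-06 through 2025-10-06, 2025-10-09 through 2025-10-10, 2025-10-13 through 2025-10-13.
B \ A = 2025-09-07 through 2025-09-09, 2025-09-11 through 2025-09-12, 2025-09-24 through 2025-09-25, 2025-09-27 through 2025-10-03.
Union of the two gives the symmetric difference.

2025-09-07 through 2025-09-09, 2025-09-11 through 2025-09-12, 2025-09-14 through 2025-09-19, 2025-09-24 through 2025-09-25, 2025-09-27 through 2025-10-03, 2025-10-06 through 2025-10-06, 2025-10-09 through 2025-10-10, 2025-10-13 through 2025-10-13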